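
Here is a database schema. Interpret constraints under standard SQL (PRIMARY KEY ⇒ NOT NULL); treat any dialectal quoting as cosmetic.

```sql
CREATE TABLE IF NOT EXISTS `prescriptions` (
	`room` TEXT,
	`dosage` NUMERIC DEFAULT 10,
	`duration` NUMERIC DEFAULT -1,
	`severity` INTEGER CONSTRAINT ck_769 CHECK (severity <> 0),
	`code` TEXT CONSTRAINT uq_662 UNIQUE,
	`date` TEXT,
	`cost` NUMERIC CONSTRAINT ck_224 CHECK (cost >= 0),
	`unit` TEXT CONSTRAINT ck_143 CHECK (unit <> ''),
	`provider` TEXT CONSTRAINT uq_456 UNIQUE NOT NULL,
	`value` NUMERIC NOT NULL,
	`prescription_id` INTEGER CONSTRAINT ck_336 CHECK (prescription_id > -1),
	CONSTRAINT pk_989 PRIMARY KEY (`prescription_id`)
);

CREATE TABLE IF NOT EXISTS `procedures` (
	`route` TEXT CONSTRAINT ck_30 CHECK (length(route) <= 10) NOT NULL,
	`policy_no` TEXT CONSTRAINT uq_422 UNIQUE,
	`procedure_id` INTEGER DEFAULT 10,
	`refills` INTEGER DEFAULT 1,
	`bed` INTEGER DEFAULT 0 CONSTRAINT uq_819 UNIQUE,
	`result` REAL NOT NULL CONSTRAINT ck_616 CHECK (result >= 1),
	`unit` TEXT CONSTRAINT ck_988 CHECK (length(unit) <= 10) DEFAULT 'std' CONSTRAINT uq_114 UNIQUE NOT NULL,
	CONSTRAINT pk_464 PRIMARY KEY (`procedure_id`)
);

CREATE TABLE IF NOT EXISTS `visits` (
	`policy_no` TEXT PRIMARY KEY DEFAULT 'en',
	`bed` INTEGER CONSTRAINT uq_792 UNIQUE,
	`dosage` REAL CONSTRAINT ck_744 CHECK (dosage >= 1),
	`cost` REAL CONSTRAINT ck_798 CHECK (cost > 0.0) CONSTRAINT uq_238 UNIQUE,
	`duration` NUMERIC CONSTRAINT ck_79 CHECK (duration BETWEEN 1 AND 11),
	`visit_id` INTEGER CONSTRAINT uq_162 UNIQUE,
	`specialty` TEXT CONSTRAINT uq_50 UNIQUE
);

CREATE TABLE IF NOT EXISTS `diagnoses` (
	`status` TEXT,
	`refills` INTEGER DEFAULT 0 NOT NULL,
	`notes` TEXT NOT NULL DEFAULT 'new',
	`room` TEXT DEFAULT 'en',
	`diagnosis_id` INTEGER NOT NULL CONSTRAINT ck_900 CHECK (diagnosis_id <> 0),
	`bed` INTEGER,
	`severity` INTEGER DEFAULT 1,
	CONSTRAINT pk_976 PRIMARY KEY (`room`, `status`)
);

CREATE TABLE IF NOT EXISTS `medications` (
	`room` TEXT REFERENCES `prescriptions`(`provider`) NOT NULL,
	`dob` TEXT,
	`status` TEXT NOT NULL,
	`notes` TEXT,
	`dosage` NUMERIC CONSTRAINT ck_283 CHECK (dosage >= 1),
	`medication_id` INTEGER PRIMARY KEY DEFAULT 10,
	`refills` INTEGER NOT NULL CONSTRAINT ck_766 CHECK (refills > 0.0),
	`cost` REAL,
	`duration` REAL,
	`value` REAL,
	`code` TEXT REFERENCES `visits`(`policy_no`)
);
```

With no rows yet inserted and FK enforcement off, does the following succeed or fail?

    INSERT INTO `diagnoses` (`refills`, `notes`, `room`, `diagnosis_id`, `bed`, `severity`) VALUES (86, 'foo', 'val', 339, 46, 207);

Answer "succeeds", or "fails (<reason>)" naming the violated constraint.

status is omitted from the column list and has no DEFAULT, so it would receive NULL.
But status is part of the PRIMARY KEY (implied NOT NULL).

fails (NOT NULL on status)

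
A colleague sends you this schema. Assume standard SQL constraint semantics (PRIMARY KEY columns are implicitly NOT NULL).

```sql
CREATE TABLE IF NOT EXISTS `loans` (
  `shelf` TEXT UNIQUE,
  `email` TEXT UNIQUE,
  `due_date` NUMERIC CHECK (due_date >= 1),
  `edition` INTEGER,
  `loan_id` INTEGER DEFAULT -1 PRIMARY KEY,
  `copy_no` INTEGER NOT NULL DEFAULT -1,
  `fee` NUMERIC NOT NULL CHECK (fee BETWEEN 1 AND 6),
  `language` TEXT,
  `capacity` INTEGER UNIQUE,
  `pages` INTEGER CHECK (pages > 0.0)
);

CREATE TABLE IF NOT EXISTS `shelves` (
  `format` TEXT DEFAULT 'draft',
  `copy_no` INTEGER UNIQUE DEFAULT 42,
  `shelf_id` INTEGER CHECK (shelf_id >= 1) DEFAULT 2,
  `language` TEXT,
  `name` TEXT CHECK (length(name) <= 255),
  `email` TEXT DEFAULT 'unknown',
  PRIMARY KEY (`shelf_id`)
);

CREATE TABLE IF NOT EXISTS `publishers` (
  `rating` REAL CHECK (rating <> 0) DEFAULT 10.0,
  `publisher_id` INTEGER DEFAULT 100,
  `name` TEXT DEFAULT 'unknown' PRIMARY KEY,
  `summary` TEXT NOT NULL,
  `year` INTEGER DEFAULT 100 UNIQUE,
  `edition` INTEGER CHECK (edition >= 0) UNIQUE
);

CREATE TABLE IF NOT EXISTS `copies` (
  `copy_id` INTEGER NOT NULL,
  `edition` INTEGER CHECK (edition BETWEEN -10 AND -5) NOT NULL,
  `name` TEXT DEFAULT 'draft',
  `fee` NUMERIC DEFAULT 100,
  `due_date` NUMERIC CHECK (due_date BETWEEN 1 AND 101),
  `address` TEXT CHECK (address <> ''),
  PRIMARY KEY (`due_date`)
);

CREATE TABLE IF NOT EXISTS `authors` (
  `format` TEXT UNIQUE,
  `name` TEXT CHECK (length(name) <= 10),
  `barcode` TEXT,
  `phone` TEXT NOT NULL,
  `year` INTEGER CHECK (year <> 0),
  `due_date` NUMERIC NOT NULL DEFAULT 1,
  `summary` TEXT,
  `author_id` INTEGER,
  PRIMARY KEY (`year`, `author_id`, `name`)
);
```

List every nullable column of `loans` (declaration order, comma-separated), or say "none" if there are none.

shelf, email, due_date, edition, language, capacity, pages

- shelf: UNIQUE does not imply NOT NULL → nullable.
- email: UNIQUE does not imply NOT NULL → nullable.
- due_date: CHECK does not forbid NULL (a CHECK constraint passes when its expression is NULL) → nullable.
- edition: no NOT NULL constraint applies → nullable.
- loan_id: part of the PRIMARY KEY, which implies NOT NULL → not nullable.
- copy_no: declared NOT NULL → not nullable.
- fee: declared NOT NULL → not nullable.
- language: no NOT NULL constraint applies → nullable.
- capacity: UNIQUE does not imply NOT NULL → nullable.
- pages: CHECK does not forbid NULL (a CHECK constraint passes when its expression is NULL) → nullable.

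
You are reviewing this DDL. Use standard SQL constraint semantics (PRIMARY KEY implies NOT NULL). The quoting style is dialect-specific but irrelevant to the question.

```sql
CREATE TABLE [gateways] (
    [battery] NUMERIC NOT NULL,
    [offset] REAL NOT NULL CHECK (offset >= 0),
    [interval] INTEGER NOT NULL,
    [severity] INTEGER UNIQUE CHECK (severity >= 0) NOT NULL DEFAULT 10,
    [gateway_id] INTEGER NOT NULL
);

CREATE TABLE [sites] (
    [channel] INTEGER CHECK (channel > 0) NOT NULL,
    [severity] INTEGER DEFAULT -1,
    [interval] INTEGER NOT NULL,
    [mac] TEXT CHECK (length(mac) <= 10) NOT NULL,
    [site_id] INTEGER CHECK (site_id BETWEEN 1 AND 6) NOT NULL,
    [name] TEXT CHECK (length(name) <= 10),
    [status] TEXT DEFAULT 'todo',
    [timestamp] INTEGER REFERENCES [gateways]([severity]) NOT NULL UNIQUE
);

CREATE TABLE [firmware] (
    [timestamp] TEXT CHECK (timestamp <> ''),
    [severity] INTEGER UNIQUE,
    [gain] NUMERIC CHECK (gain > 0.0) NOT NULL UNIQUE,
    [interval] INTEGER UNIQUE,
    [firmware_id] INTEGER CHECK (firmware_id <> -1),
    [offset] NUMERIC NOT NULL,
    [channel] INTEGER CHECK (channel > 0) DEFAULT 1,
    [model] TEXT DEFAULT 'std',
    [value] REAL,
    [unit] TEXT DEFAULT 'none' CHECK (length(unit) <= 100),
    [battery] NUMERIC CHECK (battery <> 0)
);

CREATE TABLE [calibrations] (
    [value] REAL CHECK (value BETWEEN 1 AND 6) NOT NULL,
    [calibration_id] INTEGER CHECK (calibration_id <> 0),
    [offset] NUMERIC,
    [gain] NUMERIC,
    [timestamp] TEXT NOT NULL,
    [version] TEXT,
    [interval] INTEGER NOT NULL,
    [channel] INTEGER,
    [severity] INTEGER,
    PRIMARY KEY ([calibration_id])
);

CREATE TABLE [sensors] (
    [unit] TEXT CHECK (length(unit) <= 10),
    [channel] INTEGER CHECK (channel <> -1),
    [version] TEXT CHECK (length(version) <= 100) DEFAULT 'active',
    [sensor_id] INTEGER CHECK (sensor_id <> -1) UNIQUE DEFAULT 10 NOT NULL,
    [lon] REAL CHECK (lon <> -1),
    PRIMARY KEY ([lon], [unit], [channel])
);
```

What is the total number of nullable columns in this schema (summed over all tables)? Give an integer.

gateways: 0 nullable (none — PK none and explicit NOT NULL columns excluded).
sites: 3 nullable (severity, name, status — PK none and explicit NOT NULL columns excluded).
firmware: 9 nullable (timestamp, severity, interval, firmware_id, channel, model, value, unit, battery — PK none and explicit NOT NULL columns excluded).
calibrations: 5 nullable (offset, gain, version, channel, severity — PK (calibration_id) and explicit NOT NULL columns excluded).
sensors: 1 nullable (version — PK (lon, unit, channel) and explicit NOT NULL columns excluded).
Total: 0 + 3 + 9 + 5 + 1 = 18.

18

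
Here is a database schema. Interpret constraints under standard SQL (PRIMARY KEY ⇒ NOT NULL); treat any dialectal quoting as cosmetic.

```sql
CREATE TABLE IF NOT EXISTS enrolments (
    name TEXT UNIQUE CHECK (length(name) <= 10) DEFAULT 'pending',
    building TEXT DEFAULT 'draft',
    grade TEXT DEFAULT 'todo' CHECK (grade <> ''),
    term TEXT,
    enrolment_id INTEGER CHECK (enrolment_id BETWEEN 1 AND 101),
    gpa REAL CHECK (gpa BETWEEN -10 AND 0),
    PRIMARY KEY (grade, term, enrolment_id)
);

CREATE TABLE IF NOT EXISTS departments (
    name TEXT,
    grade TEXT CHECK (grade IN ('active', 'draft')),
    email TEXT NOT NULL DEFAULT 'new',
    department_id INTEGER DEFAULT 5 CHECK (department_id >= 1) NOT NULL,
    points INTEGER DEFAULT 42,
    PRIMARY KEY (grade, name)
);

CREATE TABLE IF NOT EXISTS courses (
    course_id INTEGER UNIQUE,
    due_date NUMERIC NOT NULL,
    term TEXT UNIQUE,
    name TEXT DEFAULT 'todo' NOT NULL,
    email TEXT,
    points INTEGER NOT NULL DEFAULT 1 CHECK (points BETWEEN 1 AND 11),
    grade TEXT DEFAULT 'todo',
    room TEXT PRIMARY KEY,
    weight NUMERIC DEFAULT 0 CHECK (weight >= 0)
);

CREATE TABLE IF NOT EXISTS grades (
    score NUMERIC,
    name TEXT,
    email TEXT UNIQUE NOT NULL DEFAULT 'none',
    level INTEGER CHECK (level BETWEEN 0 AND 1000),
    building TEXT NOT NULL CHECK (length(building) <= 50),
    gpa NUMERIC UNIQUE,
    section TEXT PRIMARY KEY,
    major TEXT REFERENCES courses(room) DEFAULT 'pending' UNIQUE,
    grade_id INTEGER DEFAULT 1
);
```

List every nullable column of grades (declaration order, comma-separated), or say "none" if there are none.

score, name, level, gpa, major, grade_id

- score: no NOT NULL constraint applies → nullable.
- name: no NOT NULL constraint applies → nullable.
- email: declared NOT NULL → not nullable.
- level: CHECK does not forbid NULL (a CHECK constraint passes when its expression is NULL) → nullable.
- building: declared NOT NULL → not nullable.
- gpa: UNIQUE does not imply NOT NULL → nullable.
- section: part of the PRIMARY KEY, which implies NOT NULL → not nullable.
- major: a foreign key column may be NULL unless separately constrained → nullable.
- grade_id: DEFAULT only fills an omitted column; an explicit NULL is still allowed → nullable.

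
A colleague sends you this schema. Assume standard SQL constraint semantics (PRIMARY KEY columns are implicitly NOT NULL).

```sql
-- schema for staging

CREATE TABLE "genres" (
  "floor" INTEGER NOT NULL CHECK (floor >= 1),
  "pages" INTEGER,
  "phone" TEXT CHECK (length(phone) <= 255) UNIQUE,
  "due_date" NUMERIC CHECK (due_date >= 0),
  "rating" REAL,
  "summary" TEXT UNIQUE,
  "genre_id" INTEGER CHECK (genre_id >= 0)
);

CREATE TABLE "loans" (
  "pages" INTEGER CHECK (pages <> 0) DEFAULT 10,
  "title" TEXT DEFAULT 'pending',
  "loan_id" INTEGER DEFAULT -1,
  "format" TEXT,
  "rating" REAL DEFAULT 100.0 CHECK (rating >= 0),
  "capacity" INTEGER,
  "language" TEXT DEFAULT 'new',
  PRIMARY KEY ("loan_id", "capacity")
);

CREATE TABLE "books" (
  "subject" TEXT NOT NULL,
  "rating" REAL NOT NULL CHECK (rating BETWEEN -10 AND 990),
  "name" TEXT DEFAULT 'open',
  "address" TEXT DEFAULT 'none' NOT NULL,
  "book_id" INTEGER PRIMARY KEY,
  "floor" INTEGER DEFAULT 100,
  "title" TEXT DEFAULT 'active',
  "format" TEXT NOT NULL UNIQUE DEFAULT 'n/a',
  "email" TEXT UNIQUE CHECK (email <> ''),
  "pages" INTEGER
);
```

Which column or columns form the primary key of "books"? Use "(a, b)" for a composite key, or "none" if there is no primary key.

book_id is declared PRIMARY KEY inline on the column.

book_id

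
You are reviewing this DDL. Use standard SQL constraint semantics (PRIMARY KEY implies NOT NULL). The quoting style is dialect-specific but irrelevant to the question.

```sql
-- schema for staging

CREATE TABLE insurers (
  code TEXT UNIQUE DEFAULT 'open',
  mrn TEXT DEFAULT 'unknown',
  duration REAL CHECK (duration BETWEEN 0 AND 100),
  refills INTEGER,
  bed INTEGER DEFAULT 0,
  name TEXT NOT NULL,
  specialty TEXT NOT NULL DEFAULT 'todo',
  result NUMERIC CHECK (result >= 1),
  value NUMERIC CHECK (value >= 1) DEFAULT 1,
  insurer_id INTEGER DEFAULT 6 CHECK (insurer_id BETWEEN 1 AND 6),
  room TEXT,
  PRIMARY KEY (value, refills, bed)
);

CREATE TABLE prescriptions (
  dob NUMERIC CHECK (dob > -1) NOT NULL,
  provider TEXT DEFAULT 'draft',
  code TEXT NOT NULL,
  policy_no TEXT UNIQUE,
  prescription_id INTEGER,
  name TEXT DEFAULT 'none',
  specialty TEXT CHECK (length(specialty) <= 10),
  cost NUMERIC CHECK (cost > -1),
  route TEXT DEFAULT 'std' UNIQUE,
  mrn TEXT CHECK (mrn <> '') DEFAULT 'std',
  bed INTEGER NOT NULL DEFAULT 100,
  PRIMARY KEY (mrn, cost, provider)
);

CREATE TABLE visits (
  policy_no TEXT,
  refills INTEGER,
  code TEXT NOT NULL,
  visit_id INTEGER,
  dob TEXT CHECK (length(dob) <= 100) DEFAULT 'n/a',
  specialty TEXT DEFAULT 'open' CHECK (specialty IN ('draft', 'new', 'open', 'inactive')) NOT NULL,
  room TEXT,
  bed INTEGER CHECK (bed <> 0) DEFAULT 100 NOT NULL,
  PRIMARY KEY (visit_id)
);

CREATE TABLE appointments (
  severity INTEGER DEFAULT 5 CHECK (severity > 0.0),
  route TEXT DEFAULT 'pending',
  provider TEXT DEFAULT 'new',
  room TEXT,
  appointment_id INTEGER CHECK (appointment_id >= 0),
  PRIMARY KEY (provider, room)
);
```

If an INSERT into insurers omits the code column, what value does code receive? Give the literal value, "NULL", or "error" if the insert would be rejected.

'open'

code has an explicit DEFAULT 'open'.
When the column is omitted from an INSERT, that default is used.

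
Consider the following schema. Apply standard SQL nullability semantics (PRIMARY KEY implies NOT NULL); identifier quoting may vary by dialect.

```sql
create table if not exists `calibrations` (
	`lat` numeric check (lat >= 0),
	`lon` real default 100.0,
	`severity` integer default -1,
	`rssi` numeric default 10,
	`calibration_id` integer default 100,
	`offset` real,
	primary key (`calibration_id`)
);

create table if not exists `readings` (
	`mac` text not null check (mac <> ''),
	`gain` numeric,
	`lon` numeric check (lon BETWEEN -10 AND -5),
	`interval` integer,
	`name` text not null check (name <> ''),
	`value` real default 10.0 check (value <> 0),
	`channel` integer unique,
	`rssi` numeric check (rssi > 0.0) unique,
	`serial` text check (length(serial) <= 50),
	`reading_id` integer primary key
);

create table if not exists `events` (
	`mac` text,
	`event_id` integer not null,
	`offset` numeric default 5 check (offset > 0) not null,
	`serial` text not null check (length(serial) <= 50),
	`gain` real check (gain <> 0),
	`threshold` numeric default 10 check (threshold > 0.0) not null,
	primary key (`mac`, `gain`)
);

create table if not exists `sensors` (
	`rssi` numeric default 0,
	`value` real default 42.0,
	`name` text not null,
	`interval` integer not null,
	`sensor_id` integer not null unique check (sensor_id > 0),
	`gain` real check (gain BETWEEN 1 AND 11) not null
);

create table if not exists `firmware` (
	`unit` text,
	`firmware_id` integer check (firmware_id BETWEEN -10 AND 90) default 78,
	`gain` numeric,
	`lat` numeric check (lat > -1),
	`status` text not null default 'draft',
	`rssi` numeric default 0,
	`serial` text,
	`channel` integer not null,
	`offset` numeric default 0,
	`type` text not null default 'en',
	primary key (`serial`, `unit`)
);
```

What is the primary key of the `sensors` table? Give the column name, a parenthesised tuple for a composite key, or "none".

none

No column is declared PRIMARY KEY inline, and there is no table-level PRIMARY KEY clause in sensors.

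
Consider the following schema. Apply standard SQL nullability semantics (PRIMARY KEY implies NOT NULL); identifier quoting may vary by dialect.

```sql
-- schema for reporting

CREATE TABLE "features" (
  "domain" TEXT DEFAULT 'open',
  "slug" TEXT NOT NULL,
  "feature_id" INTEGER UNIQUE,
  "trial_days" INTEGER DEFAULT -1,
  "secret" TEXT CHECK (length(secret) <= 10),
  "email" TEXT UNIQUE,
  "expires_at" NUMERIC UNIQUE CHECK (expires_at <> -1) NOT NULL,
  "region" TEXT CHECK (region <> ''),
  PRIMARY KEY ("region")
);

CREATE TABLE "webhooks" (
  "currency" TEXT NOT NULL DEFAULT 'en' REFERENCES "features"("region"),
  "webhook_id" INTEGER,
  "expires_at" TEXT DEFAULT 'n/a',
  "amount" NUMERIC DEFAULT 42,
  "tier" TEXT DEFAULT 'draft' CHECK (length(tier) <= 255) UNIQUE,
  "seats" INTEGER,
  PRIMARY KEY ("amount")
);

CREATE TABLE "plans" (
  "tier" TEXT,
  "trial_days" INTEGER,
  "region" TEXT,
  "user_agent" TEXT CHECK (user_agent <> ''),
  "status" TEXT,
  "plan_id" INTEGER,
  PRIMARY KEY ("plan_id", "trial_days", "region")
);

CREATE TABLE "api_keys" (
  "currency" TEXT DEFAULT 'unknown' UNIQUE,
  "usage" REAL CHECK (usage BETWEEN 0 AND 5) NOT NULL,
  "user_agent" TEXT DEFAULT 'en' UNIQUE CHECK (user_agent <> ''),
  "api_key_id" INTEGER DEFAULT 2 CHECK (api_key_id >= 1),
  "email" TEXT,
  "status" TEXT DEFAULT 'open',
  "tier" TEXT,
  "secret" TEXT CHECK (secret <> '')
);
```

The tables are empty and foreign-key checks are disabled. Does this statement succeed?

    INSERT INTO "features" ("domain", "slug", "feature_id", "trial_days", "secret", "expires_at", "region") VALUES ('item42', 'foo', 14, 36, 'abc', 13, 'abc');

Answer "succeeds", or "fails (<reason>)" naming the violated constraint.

succeeds

NOT NULL columns: expires_at is supplied; region is supplied; slug is supplied.
CHECK constraints: 'abc' satisfies (length(secret) <= 10); 13 satisfies (expires_at <> -1); 'abc' satisfies (region <> '').
No constraint is violated.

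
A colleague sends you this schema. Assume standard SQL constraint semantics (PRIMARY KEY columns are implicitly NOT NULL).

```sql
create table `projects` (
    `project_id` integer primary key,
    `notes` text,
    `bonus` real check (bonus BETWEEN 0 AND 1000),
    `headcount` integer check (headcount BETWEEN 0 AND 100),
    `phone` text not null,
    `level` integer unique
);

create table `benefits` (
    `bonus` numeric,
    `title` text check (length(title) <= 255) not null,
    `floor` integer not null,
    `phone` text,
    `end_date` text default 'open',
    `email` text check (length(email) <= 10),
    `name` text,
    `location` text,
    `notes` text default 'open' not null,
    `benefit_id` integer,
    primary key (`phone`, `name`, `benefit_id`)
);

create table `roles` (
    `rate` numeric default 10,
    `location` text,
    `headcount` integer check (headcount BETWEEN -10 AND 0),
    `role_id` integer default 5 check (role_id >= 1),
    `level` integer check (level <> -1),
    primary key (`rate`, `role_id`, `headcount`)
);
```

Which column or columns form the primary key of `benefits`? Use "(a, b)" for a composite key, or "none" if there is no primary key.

(phone, name, benefit_id)

A table-level PRIMARY KEY clause names 3 columns: phone, name, benefit_id.
This is a composite key — the combination is unique, not each column individually.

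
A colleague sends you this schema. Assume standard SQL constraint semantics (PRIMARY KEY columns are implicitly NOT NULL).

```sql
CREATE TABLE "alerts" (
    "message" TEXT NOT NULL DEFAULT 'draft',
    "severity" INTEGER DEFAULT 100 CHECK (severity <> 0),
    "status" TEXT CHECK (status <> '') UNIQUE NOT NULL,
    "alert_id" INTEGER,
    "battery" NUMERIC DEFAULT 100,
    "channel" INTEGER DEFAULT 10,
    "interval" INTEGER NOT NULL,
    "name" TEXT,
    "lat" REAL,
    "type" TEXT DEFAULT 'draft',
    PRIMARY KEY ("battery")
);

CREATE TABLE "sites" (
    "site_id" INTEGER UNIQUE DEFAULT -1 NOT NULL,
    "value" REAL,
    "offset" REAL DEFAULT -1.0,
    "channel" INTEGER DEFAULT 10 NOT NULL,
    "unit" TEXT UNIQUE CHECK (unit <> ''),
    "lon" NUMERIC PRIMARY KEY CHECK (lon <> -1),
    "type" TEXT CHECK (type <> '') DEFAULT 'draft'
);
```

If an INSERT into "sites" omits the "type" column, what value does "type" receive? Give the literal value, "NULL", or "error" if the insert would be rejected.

type has an explicit DEFAULT 'draft'.
When the column is omitted from an INSERT, that default is used.

'draft'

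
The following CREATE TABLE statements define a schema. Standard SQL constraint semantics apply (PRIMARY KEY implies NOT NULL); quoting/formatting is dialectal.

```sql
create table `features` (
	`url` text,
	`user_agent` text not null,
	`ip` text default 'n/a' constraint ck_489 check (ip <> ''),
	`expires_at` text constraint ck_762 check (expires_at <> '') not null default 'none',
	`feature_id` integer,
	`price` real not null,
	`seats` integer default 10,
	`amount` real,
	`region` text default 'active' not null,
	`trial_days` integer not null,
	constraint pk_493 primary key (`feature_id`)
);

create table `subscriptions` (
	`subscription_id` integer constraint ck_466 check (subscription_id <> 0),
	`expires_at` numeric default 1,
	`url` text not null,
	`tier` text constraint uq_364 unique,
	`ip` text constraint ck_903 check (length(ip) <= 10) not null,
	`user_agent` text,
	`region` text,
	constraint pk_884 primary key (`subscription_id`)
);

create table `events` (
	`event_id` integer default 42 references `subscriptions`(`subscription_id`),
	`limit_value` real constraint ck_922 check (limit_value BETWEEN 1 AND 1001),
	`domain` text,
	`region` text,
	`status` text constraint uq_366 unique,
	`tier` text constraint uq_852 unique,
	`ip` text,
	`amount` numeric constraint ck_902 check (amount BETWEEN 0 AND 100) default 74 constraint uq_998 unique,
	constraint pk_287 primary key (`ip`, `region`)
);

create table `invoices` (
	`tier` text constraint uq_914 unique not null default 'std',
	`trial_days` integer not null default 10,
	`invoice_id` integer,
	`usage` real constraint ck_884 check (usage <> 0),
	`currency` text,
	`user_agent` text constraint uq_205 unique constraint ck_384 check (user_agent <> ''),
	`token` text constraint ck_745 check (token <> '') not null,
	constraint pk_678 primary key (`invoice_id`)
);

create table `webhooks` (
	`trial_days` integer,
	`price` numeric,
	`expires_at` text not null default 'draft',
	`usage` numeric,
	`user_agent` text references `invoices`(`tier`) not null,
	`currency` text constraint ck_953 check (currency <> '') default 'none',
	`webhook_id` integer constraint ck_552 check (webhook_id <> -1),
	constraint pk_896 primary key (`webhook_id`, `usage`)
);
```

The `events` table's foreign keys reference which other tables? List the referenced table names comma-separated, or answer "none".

- event_id REFERENCES subscriptions(subscription_id).

subscriptions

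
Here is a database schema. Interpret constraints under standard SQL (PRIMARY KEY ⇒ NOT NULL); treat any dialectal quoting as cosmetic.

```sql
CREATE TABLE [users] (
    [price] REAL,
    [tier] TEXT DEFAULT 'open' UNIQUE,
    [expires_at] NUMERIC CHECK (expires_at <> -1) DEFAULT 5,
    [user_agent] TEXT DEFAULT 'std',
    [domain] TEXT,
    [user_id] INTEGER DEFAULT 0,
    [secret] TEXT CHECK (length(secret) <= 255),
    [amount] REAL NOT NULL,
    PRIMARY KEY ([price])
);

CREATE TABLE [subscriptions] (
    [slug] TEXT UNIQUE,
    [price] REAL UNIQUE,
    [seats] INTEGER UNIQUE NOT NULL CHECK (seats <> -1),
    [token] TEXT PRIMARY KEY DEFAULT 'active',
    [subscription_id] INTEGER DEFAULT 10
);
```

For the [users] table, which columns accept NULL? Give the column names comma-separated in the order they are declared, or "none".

- price: part of the PRIMARY KEY, which implies NOT NULL → not nullable.
- tier: UNIQUE does not imply NOT NULL → nullable.
- expires_at: CHECK does not forbid NULL (a CHECK constraint passes when its expression is NULL) → nullable.
- user_agent: DEFAULT only fills an omitted column; an explicit NULL is still allowed → nullable.
- domain: no NOT NULL constraint applies → nullable.
- user_id: DEFAULT only fills an omitted column; an explicit NULL is still allowed → nullable.
- secret: CHECK does not forbid NULL (a CHECK constraint passes when its expression is NULL) → nullable.
- amount: declared NOT NULL → not nullable.

tier, expires_at, user_agent, domain, user_id, secret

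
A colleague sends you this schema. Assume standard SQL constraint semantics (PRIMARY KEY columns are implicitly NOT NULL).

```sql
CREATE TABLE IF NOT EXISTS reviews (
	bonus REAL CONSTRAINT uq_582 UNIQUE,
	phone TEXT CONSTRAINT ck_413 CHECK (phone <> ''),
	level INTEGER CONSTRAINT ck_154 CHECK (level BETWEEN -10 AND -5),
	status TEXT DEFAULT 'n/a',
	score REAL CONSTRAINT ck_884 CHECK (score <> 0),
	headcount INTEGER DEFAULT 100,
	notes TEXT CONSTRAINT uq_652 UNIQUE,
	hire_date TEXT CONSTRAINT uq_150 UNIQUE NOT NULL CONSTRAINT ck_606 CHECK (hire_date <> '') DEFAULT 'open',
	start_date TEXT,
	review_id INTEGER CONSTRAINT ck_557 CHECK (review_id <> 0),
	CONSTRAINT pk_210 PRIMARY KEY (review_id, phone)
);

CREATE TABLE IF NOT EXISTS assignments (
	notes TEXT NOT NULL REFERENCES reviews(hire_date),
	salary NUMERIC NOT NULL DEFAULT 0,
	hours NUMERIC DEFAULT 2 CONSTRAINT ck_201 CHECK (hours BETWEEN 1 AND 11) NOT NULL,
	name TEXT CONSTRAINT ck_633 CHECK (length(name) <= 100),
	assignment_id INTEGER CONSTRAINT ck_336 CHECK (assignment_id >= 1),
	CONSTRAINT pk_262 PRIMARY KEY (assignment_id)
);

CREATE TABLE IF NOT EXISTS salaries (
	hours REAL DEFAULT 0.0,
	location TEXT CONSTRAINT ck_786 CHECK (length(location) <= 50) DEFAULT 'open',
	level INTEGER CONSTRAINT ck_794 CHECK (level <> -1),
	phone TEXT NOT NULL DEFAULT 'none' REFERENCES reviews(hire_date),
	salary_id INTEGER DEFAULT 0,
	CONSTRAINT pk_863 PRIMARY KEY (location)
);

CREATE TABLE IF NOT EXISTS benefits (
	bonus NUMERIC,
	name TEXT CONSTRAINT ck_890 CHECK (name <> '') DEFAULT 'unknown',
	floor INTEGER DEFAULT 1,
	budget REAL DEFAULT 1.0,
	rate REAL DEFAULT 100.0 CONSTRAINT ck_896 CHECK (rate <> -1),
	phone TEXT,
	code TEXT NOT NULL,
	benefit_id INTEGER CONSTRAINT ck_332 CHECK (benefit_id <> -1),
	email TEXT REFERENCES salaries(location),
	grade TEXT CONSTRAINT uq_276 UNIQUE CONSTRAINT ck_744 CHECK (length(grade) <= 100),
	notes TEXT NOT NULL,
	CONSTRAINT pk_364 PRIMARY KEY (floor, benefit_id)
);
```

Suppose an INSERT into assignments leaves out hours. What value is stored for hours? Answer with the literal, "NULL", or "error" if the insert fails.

2

hours has an explicit DEFAULT 2.
When the column is omitted from an INSERT, that default is used.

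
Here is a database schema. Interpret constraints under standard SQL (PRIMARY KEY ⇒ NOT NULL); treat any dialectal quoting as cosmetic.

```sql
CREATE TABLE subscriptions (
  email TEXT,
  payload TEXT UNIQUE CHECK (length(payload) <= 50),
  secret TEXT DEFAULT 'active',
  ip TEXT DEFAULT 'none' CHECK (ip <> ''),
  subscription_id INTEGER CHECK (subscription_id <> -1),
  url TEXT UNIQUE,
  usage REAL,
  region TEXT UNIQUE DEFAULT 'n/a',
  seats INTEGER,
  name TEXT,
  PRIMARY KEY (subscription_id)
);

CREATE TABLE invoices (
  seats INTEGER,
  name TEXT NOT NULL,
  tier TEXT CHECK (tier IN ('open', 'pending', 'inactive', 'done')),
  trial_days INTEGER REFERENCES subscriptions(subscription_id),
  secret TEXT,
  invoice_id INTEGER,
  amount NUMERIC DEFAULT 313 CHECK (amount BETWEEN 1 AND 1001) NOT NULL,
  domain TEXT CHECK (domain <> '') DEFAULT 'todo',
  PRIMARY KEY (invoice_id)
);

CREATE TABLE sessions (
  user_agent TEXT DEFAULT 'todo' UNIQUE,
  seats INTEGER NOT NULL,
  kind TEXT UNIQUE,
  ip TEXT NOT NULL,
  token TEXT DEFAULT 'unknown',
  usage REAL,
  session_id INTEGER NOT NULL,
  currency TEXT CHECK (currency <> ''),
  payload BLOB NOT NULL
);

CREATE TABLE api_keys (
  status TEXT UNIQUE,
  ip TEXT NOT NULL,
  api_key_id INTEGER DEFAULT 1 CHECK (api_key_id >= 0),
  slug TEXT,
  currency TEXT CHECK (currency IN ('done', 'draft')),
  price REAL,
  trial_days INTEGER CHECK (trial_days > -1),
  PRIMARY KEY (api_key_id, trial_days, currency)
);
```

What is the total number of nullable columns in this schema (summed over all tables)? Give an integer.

subscriptions: 9 nullable (email, payload, secret, ip, url, usage, region, seats, name — PK (subscription_id) and explicit NOT NULL columns excluded).
invoices: 5 nullable (seats, tier, trial_days, secret, domain — PK (invoice_id) and explicit NOT NULL columns excluded).
sessions: 5 nullable (user_agent, kind, token, usage, currency — PK none and explicit NOT NULL columns excluded).
api_keys: 3 nullable (status, slug, price — PK (api_key_id, trial_days, currency) and explicit NOT NULL columns excluded).
Total: 9 + 5 + 5 + 3 = 22.

22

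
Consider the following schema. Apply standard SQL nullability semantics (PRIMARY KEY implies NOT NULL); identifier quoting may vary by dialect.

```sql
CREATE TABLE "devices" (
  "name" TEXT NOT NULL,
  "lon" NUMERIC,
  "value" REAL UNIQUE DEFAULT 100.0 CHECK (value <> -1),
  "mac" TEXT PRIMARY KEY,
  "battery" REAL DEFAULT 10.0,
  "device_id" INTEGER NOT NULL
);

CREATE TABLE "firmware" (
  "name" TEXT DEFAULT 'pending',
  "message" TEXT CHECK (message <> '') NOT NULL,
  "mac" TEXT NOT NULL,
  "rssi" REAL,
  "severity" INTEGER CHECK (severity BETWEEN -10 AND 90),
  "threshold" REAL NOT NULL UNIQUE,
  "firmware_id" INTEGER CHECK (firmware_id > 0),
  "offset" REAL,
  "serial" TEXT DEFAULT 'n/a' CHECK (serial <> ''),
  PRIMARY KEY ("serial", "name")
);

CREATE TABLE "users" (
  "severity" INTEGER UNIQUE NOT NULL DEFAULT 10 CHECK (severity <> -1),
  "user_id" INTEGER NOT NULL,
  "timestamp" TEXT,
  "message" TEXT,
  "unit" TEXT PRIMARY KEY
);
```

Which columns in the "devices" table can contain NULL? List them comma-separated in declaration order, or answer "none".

- name: declared NOT NULL → not nullable.
- lon: no NOT NULL constraint applies → nullable.
- value: CHECK does not forbid NULL (a CHECK constraint passes when its expression is NULL) → nullable.
- mac: part of the PRIMARY KEY, which implies NOT NULL → not nullable.
- battery: DEFAULT only fills an omitted column; an explicit NULL is still allowed → nullable.
- device_id: declared NOT NULL → not nullable.

lon, value, battery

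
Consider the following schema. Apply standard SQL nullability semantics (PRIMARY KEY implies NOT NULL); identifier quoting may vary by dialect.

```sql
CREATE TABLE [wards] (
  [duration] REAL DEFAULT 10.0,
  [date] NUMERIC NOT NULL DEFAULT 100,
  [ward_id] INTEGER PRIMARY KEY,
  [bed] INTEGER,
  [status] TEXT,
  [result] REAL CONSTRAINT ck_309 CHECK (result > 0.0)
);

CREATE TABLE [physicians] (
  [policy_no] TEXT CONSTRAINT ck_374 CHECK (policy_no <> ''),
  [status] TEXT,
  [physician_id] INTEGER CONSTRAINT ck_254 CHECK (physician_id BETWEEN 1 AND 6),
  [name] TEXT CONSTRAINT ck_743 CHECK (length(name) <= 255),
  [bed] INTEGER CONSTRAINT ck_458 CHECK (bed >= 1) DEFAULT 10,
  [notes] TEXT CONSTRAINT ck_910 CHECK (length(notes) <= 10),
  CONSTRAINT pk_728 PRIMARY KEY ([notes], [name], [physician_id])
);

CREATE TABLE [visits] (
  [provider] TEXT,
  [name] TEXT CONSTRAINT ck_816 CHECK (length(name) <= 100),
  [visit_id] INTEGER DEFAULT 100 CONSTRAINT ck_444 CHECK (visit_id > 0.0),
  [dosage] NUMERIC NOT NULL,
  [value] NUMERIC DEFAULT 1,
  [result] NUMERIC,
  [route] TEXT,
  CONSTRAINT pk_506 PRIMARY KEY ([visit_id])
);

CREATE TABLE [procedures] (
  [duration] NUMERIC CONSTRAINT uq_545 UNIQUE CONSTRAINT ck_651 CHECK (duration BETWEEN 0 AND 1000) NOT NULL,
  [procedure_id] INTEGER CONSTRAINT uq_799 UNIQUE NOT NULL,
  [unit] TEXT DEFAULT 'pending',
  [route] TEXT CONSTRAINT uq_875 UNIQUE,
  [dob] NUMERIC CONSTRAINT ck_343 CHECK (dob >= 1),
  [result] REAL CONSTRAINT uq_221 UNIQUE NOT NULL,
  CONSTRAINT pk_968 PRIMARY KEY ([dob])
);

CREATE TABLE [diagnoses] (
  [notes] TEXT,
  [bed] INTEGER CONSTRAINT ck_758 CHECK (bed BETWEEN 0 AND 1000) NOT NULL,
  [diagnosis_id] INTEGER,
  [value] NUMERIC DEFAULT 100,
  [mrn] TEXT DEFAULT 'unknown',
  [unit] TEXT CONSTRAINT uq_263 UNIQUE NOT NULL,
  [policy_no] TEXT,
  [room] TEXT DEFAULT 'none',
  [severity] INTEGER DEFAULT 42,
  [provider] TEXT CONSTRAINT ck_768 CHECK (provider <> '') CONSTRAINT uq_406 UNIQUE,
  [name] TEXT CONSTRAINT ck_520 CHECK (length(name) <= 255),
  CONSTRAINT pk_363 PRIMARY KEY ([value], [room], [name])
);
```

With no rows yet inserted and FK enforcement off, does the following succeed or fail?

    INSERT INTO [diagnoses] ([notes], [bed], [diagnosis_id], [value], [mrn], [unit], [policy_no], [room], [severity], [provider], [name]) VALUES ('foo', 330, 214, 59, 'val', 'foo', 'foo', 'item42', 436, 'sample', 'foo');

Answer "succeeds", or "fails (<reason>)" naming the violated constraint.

succeeds

NOT NULL columns: bed is supplied; name is supplied; room is supplied; unit is supplied; value is supplied.
CHECK constraints: 330 satisfies (bed BETWEEN 0 AND 1000); 'sample' satisfies (provider <> ''); 'foo' satisfies (length(name) <= 255).
No constraint is violated.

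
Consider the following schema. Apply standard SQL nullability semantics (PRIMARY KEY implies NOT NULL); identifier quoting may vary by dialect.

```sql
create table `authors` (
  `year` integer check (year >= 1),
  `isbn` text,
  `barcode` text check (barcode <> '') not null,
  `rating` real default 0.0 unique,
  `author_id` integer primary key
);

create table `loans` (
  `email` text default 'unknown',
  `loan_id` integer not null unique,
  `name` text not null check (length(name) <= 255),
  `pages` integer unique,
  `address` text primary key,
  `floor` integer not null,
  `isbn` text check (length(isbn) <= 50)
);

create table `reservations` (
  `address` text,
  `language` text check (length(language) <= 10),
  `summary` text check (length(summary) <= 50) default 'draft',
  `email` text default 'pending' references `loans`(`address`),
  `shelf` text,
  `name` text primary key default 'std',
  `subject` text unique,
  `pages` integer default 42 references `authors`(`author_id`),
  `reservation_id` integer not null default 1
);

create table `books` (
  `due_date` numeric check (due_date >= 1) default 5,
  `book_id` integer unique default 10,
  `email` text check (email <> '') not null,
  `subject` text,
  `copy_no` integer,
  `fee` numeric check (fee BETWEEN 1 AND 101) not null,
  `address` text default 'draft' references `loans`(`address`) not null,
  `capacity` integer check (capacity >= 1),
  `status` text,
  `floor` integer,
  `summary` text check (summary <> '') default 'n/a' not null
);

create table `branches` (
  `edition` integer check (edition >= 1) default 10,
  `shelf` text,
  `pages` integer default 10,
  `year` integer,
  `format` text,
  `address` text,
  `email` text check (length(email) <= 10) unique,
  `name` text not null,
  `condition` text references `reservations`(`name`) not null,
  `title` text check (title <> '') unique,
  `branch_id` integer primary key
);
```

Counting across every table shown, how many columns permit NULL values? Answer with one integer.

authors: 3 nullable (year, isbn, rating — PK (author_id) and explicit NOT NULL columns excluded).
loans: 3 nullable (email, pages, isbn — PK (address) and explicit NOT NULL columns excluded).
reservations: 7 nullable (address, language, summary, email, shelf, subject, pages — PK (name) and explicit NOT NULL columns excluded).
books: 7 nullable (due_date, book_id, subject, copy_no, capacity, status, floor — PK none and explicit NOT NULL columns excluded).
branches: 8 nullable (edition, shelf, pages, year, format, address, email, title — PK (branch_id) and explicit NOT NULL columns excluded).
Total: 3 + 3 + 7 + 7 + 8 = 28.

28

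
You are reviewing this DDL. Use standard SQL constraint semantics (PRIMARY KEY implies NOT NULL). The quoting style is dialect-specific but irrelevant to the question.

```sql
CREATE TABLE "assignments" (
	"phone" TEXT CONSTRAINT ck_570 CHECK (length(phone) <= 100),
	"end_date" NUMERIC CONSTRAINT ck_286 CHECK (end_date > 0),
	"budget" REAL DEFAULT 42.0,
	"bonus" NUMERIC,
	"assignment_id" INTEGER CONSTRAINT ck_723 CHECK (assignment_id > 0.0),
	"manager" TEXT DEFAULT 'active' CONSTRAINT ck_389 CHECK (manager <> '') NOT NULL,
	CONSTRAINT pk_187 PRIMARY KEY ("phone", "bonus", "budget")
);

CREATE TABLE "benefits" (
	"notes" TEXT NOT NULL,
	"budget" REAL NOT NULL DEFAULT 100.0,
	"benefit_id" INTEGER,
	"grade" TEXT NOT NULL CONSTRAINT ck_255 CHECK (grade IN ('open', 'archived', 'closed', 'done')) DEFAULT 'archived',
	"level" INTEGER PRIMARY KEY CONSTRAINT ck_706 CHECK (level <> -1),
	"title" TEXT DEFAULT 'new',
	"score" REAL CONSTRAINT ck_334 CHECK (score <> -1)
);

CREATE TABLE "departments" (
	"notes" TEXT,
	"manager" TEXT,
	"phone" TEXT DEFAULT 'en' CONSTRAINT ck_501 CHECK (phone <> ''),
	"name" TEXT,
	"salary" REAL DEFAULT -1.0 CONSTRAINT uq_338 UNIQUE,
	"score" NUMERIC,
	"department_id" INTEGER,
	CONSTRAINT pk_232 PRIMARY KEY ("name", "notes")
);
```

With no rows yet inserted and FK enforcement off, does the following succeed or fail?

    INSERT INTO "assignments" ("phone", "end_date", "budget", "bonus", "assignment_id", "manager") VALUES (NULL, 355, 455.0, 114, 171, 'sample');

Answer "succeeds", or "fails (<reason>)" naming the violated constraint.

phone is explicitly set to NULL, but phone is part of the PRIMARY KEY (implied NOT NULL).

fails (NOT NULL on phone)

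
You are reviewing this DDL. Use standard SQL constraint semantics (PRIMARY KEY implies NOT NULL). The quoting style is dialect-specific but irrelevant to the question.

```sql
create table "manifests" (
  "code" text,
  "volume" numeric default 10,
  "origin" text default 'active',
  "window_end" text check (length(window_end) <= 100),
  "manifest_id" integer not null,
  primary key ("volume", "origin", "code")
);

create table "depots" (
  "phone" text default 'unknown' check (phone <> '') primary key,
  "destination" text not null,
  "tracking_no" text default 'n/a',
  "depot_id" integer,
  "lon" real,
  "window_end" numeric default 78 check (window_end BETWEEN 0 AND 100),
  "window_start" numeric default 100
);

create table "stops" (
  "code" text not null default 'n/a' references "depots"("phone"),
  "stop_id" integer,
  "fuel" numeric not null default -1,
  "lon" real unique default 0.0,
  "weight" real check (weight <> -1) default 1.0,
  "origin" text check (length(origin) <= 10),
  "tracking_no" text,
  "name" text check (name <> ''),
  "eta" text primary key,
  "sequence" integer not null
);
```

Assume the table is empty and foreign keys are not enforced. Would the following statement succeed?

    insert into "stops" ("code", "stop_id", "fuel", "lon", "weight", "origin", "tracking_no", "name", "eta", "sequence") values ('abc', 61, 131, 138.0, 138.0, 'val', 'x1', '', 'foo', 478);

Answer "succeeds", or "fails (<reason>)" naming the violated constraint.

The value '' for name violates CHECK (name <> '').

fails (CHECK on name)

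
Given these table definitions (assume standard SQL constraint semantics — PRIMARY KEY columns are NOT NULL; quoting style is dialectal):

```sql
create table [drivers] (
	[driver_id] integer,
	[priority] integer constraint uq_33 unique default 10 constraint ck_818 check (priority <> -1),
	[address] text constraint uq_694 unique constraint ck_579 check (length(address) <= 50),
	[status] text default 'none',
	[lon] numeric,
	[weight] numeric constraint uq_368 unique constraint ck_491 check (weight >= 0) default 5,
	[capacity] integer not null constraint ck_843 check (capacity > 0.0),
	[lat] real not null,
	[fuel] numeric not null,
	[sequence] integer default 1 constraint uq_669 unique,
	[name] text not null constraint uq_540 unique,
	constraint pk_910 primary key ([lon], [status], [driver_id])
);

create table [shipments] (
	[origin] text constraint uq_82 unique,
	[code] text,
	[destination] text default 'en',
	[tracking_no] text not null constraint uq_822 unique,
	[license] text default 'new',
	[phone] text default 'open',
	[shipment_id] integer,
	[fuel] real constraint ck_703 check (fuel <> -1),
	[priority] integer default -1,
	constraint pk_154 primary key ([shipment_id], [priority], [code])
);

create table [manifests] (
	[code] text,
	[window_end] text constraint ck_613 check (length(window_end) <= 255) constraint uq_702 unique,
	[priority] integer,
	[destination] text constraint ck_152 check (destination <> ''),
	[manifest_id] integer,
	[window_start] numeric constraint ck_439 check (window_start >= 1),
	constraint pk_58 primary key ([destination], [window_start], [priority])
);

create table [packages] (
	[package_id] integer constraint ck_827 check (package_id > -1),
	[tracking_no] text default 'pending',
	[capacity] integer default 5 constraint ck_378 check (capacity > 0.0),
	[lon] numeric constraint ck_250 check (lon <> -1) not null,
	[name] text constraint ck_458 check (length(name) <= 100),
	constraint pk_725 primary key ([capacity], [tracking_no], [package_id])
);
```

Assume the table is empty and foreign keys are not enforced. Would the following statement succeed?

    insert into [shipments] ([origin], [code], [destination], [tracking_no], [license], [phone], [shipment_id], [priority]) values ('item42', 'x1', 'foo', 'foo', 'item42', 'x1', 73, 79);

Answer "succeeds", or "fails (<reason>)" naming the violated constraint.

succeeds

NOT NULL columns: code is supplied; priority is supplied; shipment_id is supplied; tracking_no is supplied.
No constraint is violated.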